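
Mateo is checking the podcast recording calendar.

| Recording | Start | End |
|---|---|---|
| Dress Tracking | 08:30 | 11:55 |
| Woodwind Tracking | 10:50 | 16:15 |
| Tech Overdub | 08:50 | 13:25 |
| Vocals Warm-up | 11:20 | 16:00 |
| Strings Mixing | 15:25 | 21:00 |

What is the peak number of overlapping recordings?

4

Sort all start/end points and keep a running count:
08:30 start Dress Tracking → 1
08:50 start Tech Overdub → 2
10:50 start Woodwind Tracking → 3
11:20 start Vocals Warm-up → 4
11:55 end Dress Tracking → 3
13:25 end Tech Overdub → 2
15:25 start Strings Mixing → 3
16:00 end Vocals Warm-up → 2
16:15 end Woodwind Tracking → 1
21:00 end Strings Mixing → 0
Peak is 4, at 11:20 (Dress Tracking, Tech Overdub, Vocals Warm-up, Woodwind Tracking).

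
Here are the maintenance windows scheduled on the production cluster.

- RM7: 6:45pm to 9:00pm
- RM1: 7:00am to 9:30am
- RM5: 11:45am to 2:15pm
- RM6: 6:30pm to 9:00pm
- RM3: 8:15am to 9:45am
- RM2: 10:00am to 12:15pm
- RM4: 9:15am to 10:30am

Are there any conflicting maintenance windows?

Yes

Sorted by start: RM1, RM3, RM4, RM2, RM5, RM6, RM7.
RM3 starts before RM1 ends → RM1 and RM3 overlap.
That's a conflict, so the schedule is not conflict-free.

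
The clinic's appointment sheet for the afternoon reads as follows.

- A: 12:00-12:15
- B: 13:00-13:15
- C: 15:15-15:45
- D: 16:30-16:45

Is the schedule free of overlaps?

Yes

Check each pair: they overlap iff neither finishes before the other starts.
Sorted by start: A, B, C, D.
B starts after A ends; A is clear from here.
C starts after B ends; B is clear from here.
D starts after C ends.
Every pair is clear; the schedule has no overlaps.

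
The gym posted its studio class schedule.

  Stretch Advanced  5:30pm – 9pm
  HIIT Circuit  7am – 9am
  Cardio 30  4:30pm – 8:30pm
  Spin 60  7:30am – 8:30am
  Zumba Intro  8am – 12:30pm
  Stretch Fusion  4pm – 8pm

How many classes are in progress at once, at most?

3

Walk through starts and ends in time order (an end at T is processed before a start at T):
7am start HIIT Circuit → 1
7:30am start Spin 60 → 2
8am start Zumba Intro → 3
8:30am end Spin 60 → 2
9am end HIIT Circuit → 1
12:30pm end Zumba Intro → 0
4pm start Stretch Fusion → 1
4:30pm start Cardio 30 → 2
5:30pm start Stretch Advanced → 3
8pm end Stretch Fusion → 2
8:30pm end Cardio 30 → 1
9pm end Stretch Advanced → 0
Peak is 3, at 8am (HIIT Circuit, Spin 60, Zumba Intro).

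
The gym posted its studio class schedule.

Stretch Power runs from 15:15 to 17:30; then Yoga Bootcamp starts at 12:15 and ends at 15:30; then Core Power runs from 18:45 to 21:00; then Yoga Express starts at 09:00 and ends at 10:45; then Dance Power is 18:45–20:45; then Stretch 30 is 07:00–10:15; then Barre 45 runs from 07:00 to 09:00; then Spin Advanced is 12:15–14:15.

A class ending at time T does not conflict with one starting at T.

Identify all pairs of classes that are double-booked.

Barre 45 & Stretch 30, Core Power & Dance Power, Spin Advanced & Yoga Bootcamp, Stretch 30 & Yoga Express, Stretch Power & Yoga Bootcamp

Sorted by start: Barre 45, Stretch 30, Yoga Express, Yoga Bootcamp, Spin Advanced, Stretch Power, Dance Power, Core Power.
Stretch 30 starts before Barre 45 ends → Barre 45 and Stretch 30 overlap.
Yoga Express starts exactly when Barre 45 ends (back-to-back, no overlap), so nothing later overlaps Barre 45 either.
Yoga Express starts before Stretch 30 ends → Stretch 30 and Yoga Express overlap.
Yoga Bootcamp starts after Stretch 30 ends, so nothing later overlaps Stretch 30 either.
Yoga Bootcamp starts after Yoga Express ends, so nothing later overlaps Yoga Express either.
Spin Advanced starts before Yoga Bootcamp ends → Yoga Bootcamp and Spin Advanced overlap.
Stretch Power starts before Yoga Bootcamp ends → Yoga Bootcamp and Stretch Power overlap.
Dance Power starts after Yoga Bootcamp ends, so nothing later overlaps Yoga Bootcamp either.
Stretch Power starts after Spin Advanced ends, so nothing later overlaps Spin Advanced either.
Dance Power starts after Stretch Power ends, so nothing later overlaps Stretch Power either.
Core Power starts before Dance Power ends → Dance Power and Core Power overlap.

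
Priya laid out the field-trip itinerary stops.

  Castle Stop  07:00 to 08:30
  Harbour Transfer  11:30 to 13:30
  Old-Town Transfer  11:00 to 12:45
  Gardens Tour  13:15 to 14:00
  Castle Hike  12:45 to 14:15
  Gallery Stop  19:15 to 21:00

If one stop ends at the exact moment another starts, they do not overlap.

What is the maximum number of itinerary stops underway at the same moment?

3

Sweep the timeline, counting +1 at each start and −1 at each end (ends before starts at a tie):
07:00 start Castle Stop → 1
08:30 end Castle Stop → 0
11:00 start Old-Town Transfer → 1
11:30 start Harbour Transfer → 2
12:45 end Old-Town Transfer → 1
12:45 start Castle Hike → 2
13:15 start Gardens Tour → 3
13:30 end Harbour Transfer → 2
14:00 end Gardens Tour → 1
14:15 end Castle Hike → 0
19:15 start Gallery Stop → 1
21:00 end Gallery Stop → 0
Peak is 3, at 13:15 (Castle Hike, Gardens Tour, Harbour Transfer).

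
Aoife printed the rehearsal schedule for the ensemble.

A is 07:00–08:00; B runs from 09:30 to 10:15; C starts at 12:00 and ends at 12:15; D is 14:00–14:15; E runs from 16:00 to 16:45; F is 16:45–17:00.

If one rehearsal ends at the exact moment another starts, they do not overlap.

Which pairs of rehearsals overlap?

Sorted by start: A, B, C, D, E, F.
B starts after A ends; A is clear from here.
C starts after B ends; B is clear from here.
D starts after C ends; C is clear from here.
E starts after D ends; D is clear from here.
F starts exactly when E ends (back-to-back, no overlap).

none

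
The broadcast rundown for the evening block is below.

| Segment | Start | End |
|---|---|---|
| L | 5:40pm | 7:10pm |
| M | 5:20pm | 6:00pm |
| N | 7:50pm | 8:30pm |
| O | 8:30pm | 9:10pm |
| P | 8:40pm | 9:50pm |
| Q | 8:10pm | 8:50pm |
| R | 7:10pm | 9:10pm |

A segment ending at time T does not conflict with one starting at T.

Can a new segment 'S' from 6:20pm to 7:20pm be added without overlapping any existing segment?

M: ends 6:00pm at or before S starts 6:20pm → clear.
L: starts 5:40pm before S ends 7:20pm, and ends 7:10pm after S starts 6:20pm → overlap.
R: starts 7:10pm before S ends 7:20pm, and ends 9:10pm after S starts 6:20pm → overlap.
N: starts 7:50pm at or after S ends 7:20pm → clear.
Q: starts 8:10pm at or after S ends 7:20pm → clear.
O: starts 8:30pm at or after S ends 7:20pm → clear.
P: starts 8:40pm at or after S ends 7:20pm → clear.
S overlaps L, R.

No — it overlaps L, R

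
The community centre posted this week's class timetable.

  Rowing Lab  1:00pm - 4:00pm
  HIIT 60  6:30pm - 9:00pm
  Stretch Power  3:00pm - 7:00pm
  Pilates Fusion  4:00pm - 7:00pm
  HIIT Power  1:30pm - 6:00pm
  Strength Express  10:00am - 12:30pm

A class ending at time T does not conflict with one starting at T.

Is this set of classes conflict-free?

Two intervals overlap when each starts before the other ends.
Sorted by start: Strength Express, Rowing Lab, HIIT Power, Stretch Power, Pilates Fusion, HIIT 60.
Rowing Lab starts after Strength Express ends, so nothing later overlaps Strength Express either.
HIIT Power starts before Rowing Lab ends → Rowing Lab and HIIT Power overlap.
That's a conflict, so the schedule is not conflict-free.

No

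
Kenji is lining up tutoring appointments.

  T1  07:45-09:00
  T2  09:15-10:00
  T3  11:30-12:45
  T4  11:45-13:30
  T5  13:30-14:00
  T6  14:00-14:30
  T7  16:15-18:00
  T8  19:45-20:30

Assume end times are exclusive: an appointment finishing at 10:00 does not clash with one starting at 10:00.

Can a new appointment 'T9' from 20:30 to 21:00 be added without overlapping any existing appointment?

T1: ends 09:00 at or before T9 starts 20:30 → clear.
T2: ends 10:00 at or before T9 starts 20:30 → clear.
T3: ends 12:45 at or before T9 starts 20:30 → clear.
T4: ends 13:30 at or before T9 starts 20:30 → clear.
T5: ends 14:00 at or before T9 starts 20:30 → clear.
T6: ends 14:30 at or before T9 starts 20:30 → clear.
T7: ends 18:00 at or before T9 starts 20:30 → clear.
T8: ends 20:30 at or before T9 starts 20:30 → clear.

Yes — the slot is free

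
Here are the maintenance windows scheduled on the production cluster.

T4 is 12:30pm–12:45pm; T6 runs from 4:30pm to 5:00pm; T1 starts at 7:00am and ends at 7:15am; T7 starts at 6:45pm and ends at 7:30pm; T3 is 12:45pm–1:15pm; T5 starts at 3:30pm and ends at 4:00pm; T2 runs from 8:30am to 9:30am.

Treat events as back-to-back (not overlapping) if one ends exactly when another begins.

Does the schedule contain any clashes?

No

Sorted by start: T1, T2, T4, T3, T5, T6, T7.
T2 starts after T1 ends — done with T1.
T4 starts after T2 ends — done with T2.
T3 starts exactly when T4 ends (back-to-back, no overlap) — done with T4.
T5 starts after T3 ends — done with T3.
T6 starts after T5 ends — done with T5.
T7 starts after T6 ends.
Every pair is clear; the schedule has no overlaps.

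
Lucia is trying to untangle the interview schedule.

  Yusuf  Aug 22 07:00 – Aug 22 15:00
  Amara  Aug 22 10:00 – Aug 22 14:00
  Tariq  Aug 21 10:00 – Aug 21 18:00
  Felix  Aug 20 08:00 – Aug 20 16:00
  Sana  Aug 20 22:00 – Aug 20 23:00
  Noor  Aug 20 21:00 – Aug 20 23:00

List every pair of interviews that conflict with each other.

Sorted by start: Felix, Noor, Sana, Tariq, Yusuf, Amara.
Noor starts after Felix ends, so nothing later overlaps Felix either.
Sana starts before Noor ends → Noor and Sana overlap.
Tariq starts after Noor ends, so nothing later overlaps Noor either.
Tariq starts after Sana ends, so nothing later overlaps Sana either.
Yusuf starts after Tariq ends, so nothing later overlaps Tariq either.
Amara starts before Yusuf ends → Yusuf and Amara overlap.

Amara & Yusuf, Noor & Sana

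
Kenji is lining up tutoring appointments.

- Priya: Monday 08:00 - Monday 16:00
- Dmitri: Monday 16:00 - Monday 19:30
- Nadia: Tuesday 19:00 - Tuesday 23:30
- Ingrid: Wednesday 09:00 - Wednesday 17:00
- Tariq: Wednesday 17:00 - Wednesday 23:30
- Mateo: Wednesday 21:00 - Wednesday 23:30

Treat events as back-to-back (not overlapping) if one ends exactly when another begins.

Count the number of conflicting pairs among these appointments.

Sorted by start: Priya, Dmitri, Nadia, Ingrid, Tariq, Mateo.
Dmitri starts exactly when Priya ends (back-to-back, no overlap); Priya is clear from here.
Nadia starts after Dmitri ends; Dmitri is clear from here.
Ingrid starts after Nadia ends; Nadia is clear from here.
Tariq starts exactly when Ingrid ends (back-to-back, no overlap); Ingrid is clear from here.
Mateo starts before Tariq ends → Tariq and Mateo overlap.
Overlapping pairs: Mateo & Tariq — 1 in total.

1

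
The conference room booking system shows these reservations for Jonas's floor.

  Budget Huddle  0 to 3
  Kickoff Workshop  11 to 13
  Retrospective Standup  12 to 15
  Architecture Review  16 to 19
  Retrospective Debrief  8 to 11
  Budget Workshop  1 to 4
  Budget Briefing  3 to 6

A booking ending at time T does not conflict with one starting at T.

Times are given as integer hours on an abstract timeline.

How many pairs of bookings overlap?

Check each pair: they overlap iff neither finishes before the other starts.
Sorted by start: Budget Huddle, Budget Workshop, Budget Briefing, Retrospective Debrief, Kickoff Workshop, Retrospective Standup, Architecture Review.
Budget Workshop starts before Budget Huddle ends → Budget Huddle and Budget Workshop overlap.
Budget Briefing starts exactly when Budget Huddle ends (back-to-back, no overlap), so nothing later overlaps Budget Huddle either.
Budget Briefing starts before Budget Workshop ends → Budget Workshop and Budget Briefing overlap.
Retrospective Debrief starts after Budget Workshop ends, so nothing later overlaps Budget Workshop either.
Retrospective Debrief starts after Budget Briefing ends, so nothing later overlaps Budget Briefing either.
Kickoff Workshop starts exactly when Retrospective Debrief ends (back-to-back, no overlap), so nothing later overlaps Retrospective Debrief either.
Retrospective Standup starts before Kickoff Workshop ends → Kickoff Workshop and Retrospective Standup overlap.
Architecture Review starts after Kickoff Workshop ends.
Architecture Review starts after Retrospective Standup ends.
Overlapping pairs: Budget Briefing & Budget Workshop, Budget Huddle & Budget Workshop, Kickoff Workshop & Retrospective Standup — 3 in total.

3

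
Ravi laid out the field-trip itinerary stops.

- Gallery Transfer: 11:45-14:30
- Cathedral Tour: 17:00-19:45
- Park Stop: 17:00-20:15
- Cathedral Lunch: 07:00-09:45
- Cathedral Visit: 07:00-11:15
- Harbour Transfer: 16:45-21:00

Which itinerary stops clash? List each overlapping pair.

Cathedral Lunch & Cathedral Visit, Cathedral Tour & Harbour Transfer, Cathedral Tour & Park Stop, Harbour Transfer & Park Stop

Sorted by start: Cathedral Visit, Cathedral Lunch, Gallery Transfer, Harbour Transfer, Park Stop, Cathedral Tour.
Cathedral Lunch starts before Cathedral Visit ends → Cathedral Visit and Cathedral Lunch overlap.
Gallery Transfer starts after Cathedral Visit ends — done with Cathedral Visit.
Gallery Transfer starts after Cathedral Lunch ends — done with Cathedral Lunch.
Harbour Transfer starts after Gallery Transfer ends — done with Gallery Transfer.
Park Stop starts before Harbour Transfer ends → Harbour Transfer and Park Stop overlap.
Cathedral Tour starts before Harbour Transfer ends → Harbour Transfer and Cathedral Tour overlap.
Cathedral Tour starts before Park Stop ends → Park Stop and Cathedral Tour overlap.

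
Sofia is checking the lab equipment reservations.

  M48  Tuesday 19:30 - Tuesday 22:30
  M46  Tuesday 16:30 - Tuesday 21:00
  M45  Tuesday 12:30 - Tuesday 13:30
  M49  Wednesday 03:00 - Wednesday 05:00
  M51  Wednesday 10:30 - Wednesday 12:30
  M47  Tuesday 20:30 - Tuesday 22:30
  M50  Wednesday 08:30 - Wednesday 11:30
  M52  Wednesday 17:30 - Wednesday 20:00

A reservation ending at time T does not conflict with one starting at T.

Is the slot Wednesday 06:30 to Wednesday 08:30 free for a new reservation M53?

Yes — the slot is free

M45: ends Tuesday 13:30 at or before M53 starts Wednesday 06:30 → clear.
M46: ends Tuesday 21:00 at or before M53 starts Wednesday 06:30 → clear.
M48: ends Tuesday 22:30 at or before M53 starts Wednesday 06:30 → clear.
M47: ends Tuesday 22:30 at or before M53 starts Wednesday 06:30 → clear.
M49: ends Wednesday 05:00 at or before M53 starts Wednesday 06:30 → clear.
M50: starts Wednesday 08:30 at or after M53 ends Wednesday 08:30 → clear.
M51: starts Wednesday 10:30 at or after M53 ends Wednesday 08:30 → clear.
M52: starts Wednesday 17:30 at or after M53 ends Wednesday 08:30 → clear.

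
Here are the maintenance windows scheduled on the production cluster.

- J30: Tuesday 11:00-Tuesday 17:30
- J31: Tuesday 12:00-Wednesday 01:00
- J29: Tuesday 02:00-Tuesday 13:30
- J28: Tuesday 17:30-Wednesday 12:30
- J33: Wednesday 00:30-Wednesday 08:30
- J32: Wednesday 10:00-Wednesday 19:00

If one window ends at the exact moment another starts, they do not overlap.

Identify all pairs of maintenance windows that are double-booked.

Check each pair: they overlap iff neither finishes before the other starts.
Sorted by start: J29, J30, J31, J28, J33, J32.
J30 starts before J29 ends → J29 and J30 overlap.
J31 starts before J29 ends → J29 and J31 overlap.
J28 starts after J29 ends, so J29 has no further overlaps.
J31 starts before J30 ends → J30 and J31 overlap.
J28 starts exactly when J30 ends (back-to-back, no overlap), so J30 has no further overlaps.
J28 starts before J31 ends → J31 and J28 overlap.
J33 starts before J31 ends → J31 and J33 overlap.
J32 starts after J31 ends.
J33 starts before J28 ends → J28 and J33 overlap.
J32 starts before J28 ends → J28 and J32 overlap.
J32 starts after J33 ends.

J28 & J31, J28 & J32, J28 & J33, J29 & J30, J29 & J31, J30 & J31, J31 & J33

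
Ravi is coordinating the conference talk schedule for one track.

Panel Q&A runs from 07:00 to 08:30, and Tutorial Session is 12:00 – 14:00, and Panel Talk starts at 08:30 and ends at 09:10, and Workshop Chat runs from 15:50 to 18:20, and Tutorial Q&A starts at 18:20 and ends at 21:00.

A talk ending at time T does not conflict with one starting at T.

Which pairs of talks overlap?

Sorted by start: Panel Q&A, Panel Talk, Tutorial Session, Workshop Chat, Tutorial Q&A.
Panel Talk starts exactly when Panel Q&A ends (back-to-back, no overlap), so nothing later overlaps Panel Q&A either.
Tutorial Session starts after Panel Talk ends, so nothing later overlaps Panel Talk either.
Workshop Chat starts after Tutorial Session ends, so nothing later overlaps Tutorial Session either.
Tutorial Q&A starts exactly when Workshop Chat ends (back-to-back, no overlap).

no conflicts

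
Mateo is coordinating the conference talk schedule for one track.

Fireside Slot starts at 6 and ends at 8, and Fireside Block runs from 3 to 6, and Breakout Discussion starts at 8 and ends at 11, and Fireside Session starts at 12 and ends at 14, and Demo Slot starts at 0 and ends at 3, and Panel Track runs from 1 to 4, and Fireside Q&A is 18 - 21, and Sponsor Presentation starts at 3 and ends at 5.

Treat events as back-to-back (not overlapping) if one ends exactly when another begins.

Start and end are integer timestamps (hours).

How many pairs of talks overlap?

4

Sorted by start: Demo Slot, Panel Track, Fireside Block, Sponsor Presentation, Fireside Slot, Breakout Discussion, Fireside Session, Fireside Q&A.
Panel Track starts before Demo Slot ends → Demo Slot and Panel Track overlap.
Fireside Block starts exactly when Demo Slot ends (back-to-back, no overlap) — done with Demo Slot.
Fireside Block starts before Panel Track ends → Panel Track and Fireside Block overlap.
Sponsor Presentation starts before Panel Track ends → Panel Track and Sponsor Presentation overlap.
Fireside Slot starts after Panel Track ends — done with Panel Track.
Sponsor Presentation starts before Fireside Block ends → Fireside Block and Sponsor Presentation overlap.
Fireside Slot starts exactly when Fireside Block ends (back-to-back, no overlap) — done with Fireside Block.
Fireside Slot starts after Sponsor Presentation ends — done with Sponsor Presentation.
Breakout Discussion starts exactly when Fireside Slot ends (back-to-back, no overlap) — done with Fireside Slot.
Fireside Session starts after Breakout Discussion ends — done with Breakout Discussion.
Fireside Q&A starts after Fireside Session ends.
Overlapping pairs: Demo Slot & Panel Track, Fireside Block & Panel Track, Fireside Block & Sponsor Presentation, Panel Track & Sponsor Presentation — 4 in total.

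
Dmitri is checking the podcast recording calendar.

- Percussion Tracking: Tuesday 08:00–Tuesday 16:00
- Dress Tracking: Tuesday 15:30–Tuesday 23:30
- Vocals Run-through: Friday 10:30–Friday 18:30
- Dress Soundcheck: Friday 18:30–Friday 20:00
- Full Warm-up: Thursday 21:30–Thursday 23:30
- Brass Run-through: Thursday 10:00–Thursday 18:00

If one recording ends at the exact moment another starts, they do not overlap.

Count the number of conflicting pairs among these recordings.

Sorted by start: Percussion Tracking, Dress Tracking, Brass Run-through, Full Warm-up, Vocals Run-through, Dress Soundcheck.
Dress Tracking starts before Percussion Tracking ends → Percussion Tracking and Dress Tracking overlap.
Brass Run-through starts after Percussion Tracking ends — done with Percussion Tracking.
Brass Run-through starts after Dress Tracking ends — done with Dress Tracking.
Full Warm-up starts after Brass Run-through ends — done with Brass Run-through.
Vocals Run-through starts after Full Warm-up ends — done with Full Warm-up.
Dress Soundcheck starts exactly when Vocals Run-through ends (back-to-back, no overlap).
Overlapping pairs: Dress Tracking & Percussion Tracking — 1 in total.

1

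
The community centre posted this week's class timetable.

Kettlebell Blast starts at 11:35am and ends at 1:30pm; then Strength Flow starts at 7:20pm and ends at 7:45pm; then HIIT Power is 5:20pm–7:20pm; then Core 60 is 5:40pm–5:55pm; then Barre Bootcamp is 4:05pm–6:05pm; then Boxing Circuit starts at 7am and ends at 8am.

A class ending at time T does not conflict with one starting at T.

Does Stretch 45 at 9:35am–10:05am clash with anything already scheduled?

No — it doesn't clash with anything

Boxing Circuit: ends 8am at or before Stretch 45 starts 9:35am → clear.
Kettlebell Blast: starts 11:35am at or after Stretch 45 ends 10:05am → clear.
Barre Bootcamp: starts 4:05pm at or after Stretch 45 ends 10:05am → clear.
HIIT Power: starts 5:20pm at or after Stretch 45 ends 10:05am → clear.
Core 60: starts 5:40pm at or after Stretch 45 ends 10:05am → clear.
Strength Flow: starts 7:20pm at or after Stretch 45 ends 10:05am → clear.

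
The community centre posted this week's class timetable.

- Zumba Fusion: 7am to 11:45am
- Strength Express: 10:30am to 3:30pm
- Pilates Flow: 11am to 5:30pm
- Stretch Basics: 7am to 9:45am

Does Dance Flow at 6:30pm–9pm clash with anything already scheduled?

No — it doesn't clash with anything

Zumba Fusion: ends 11:45am at or before Dance Flow starts 6:30pm → clear.
Stretch Basics: ends 9:45am at or before Dance Flow starts 6:30pm → clear.
Strength Express: ends 3:30pm at or before Dance Flow starts 6:30pm → clear.
Pilates Flow: ends 5:30pm at or before Dance Flow starts 6:30pm → clear.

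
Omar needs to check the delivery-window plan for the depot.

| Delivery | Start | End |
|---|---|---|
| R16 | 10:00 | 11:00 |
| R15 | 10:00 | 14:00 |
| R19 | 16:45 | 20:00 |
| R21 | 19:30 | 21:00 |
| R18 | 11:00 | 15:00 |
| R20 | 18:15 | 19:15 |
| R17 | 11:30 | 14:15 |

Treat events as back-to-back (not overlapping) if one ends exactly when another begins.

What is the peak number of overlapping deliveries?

3

Sweep the timeline, counting +1 at each start and −1 at each end (ends before starts at a tie):
10:00 start R15 → 1
10:00 start R16 → 2
11:00 end R16 → 1
11:00 start R18 → 2
11:30 start R17 → 3
14:00 end R15 → 2
14:15 end R17 → 1
15:00 end R18 → 0
16:45 start R19 → 1
18:15 start R20 → 2
19:15 end R20 → 1
19:30 start R21 → 2
20:00 end R19 → 1
21:00 end R21 → 0
Peak is 3, at 11:30 (R15, R17, R18).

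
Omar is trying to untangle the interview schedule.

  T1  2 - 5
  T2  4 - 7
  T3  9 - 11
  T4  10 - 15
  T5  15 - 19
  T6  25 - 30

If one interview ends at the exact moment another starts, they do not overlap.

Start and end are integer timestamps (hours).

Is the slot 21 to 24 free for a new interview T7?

T1: ends 5 at or before T7 starts 21 → clear.
T2: ends 7 at or before T7 starts 21 → clear.
T3: ends 11 at or before T7 starts 21 → clear.
T4: ends 15 at or before T7 starts 21 → clear.
T5: ends 19 at or before T7 starts 21 → clear.
T6: starts 25 at or after T7 ends 24 → clear.

Yes — the slot is free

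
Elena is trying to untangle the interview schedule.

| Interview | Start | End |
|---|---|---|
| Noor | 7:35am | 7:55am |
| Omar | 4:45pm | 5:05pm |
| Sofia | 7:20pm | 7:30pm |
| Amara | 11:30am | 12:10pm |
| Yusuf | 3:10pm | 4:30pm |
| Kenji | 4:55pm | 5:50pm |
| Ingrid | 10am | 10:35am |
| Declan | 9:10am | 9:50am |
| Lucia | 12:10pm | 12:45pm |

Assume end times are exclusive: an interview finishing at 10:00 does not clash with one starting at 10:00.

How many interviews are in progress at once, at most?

2

Sweep the timeline, counting +1 at each start and −1 at each end (ends before starts at a tie):
7:35am start Noor → 1
7:55am end Noor → 0
9:10am start Declan → 1
9:50am end Declan → 0
10am start Ingrid → 1
10:35am end Ingrid → 0
11:30am start Amara → 1
12:10pm end Amara → 0
12:10pm start Lucia → 1
12:45pm end Lucia → 0
3:10pm start Yusuf → 1
4:30pm end Yusuf → 0
4:45pm start Omar → 1
4:55pm start Kenji → 2
5:05pm end Omar → 1
5:50pm end Kenji → 0
7:20pm start Sofia → 1
7:30pm end Sofia → 0
Peak is 2, at 4:55pm (Kenji, Omar).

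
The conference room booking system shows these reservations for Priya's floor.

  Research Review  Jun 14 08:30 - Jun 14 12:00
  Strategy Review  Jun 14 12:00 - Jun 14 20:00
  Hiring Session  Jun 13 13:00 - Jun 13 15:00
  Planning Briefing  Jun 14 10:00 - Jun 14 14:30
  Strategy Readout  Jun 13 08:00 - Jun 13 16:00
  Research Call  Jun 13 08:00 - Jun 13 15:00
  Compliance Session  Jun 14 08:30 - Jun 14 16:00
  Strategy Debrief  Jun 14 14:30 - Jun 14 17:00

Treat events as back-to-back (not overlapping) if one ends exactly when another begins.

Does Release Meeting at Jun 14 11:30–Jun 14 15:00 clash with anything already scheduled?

Yes — it overlaps Compliance Session, Planning Briefing, Research Review, Strategy Debrief, Strategy Review

Strategy Readout: ends Jun 13 16:00 at or before Release Meeting starts Jun 14 11:30 → clear.
Research Call: ends Jun 13 15:00 at or before Release Meeting starts Jun 14 11:30 → clear.
Hiring Session: ends Jun 13 15:00 at or before Release Meeting starts Jun 14 11:30 → clear.
Compliance Session: starts Jun 14 08:30 before Release Meeting ends Jun 14 15:00, and ends Jun 14 16:00 after Release Meeting starts Jun 14 11:30 → overlap.
Research Review: starts Jun 14 08:30 before Release Meeting ends Jun 14 15:00, and ends Jun 14 12:00 after Release Meeting starts Jun 14 11:30 → overlap.
Planning Briefing: starts Jun 14 10:00 before Release Meeting ends Jun 14 15:00, and ends Jun 14 14:30 after Release Meeting starts Jun 14 11:30 → overlap.
Strategy Review: starts Jun 14 12:00 before Release Meeting ends Jun 14 15:00, and ends Jun 14 20:00 after Release Meeting starts Jun 14 11:30 → overlap.
Strategy Debrief: starts Jun 14 14:30 before Release Meeting ends Jun 14 15:00, and ends Jun 14 17:00 after Release Meeting starts Jun 14 11:30 → overlap.
Release Meeting overlaps Compliance Session, Research Review, Strategy Debrief, Strategy Review, Planning Briefing.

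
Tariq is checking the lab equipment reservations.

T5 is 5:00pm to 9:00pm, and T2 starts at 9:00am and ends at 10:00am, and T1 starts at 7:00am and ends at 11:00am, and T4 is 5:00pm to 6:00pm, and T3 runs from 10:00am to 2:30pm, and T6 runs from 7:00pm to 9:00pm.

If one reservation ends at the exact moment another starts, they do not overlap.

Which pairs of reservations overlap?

T1 & T2, T1 & T3, T4 & T5, T5 & T6

Check each pair: they overlap iff neither finishes before the other starts.
Sorted by start: T1, T2, T3, T4, T5, T6.
T2 starts before T1 ends → T1 and T2 overlap.
T3 starts before T1 ends → T1 and T3 overlap.
T4 starts after T1 ends, so T1 has no further overlaps.
T3 starts exactly when T2 ends (back-to-back, no overlap), so T2 has no further overlaps.
T4 starts after T3 ends, so T3 has no further overlaps.
T5 starts before T4 ends → T4 and T5 overlap.
T6 starts after T4 ends.
T6 starts before T5 ends → T5 and T6 overlap.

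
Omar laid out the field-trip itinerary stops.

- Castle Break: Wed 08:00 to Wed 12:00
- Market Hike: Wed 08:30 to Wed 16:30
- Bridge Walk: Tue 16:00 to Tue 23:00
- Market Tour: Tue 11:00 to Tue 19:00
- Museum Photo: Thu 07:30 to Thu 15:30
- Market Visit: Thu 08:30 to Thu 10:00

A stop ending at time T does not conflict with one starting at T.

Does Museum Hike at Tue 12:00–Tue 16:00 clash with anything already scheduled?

Yes — it overlaps Market Tour

Market Tour: starts Tue 11:00 before Museum Hike ends Tue 16:00, and ends Tue 19:00 after Museum Hike starts Tue 12:00 → overlap.
Bridge Walk: starts Tue 16:00 at or after Museum Hike ends Tue 16:00 → clear.
Castle Break: starts Wed 08:00 at or after Museum Hike ends Tue 16:00 → clear.
Market Hike: starts Wed 08:30 at or after Museum Hike ends Tue 16:00 → clear.
Museum Photo: starts Thu 07:30 at or after Museum Hike ends Tue 16:00 → clear.
Market Visit: starts Thu 08:30 at or after Museum Hike ends Tue 16:00 → clear.
Museum Hike overlaps Market Tour.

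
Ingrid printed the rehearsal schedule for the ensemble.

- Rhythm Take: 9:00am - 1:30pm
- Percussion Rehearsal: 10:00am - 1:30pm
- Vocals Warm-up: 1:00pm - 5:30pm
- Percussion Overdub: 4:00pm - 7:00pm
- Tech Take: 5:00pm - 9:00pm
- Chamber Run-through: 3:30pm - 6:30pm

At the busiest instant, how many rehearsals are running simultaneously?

4

Sweep the timeline, counting +1 at each start and −1 at each end (ends before starts at a tie):
9:00am start Rhythm Take → 1
10:00am start Percussion Rehearsal → 2
1:00pm start Vocals Warm-up → 3
1:30pm end Percussion Rehearsal → 2
1:30pm end Rhythm Take → 1
3:30pm start Chamber Run-through → 2
4:00pm start Percussion Overdub → 3
5:00pm start Tech Take → 4
5:30pm end Vocals Warm-up → 3
6:30pm end Chamber Run-through → 2
7:00pm end Percussion Overdub → 1
9:00pm end Tech Take → 0
Peak is 4, at 5:00pm (Chamber Run-through, Percussion Overdub, Tech Take, Vocals Warm-up).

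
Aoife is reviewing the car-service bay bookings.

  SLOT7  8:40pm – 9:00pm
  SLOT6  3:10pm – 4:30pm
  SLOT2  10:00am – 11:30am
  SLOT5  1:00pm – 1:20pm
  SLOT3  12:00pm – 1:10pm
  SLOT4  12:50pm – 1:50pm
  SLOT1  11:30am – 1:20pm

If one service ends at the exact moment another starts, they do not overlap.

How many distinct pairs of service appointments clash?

Sorted by start: SLOT2, SLOT1, SLOT3, SLOT4, SLOT5, SLOT6, SLOT7.
SLOT1 starts exactly when SLOT2 ends (back-to-back, no overlap), so nothing later overlaps SLOT2 either.
SLOT3 starts before SLOT1 ends → SLOT1 and SLOT3 overlap.
SLOT4 starts before SLOT1 ends → SLOT1 and SLOT4 overlap.
SLOT5 starts before SLOT1 ends → SLOT1 and SLOT5 overlap.
SLOT6 starts after SLOT1 ends, so nothing later overlaps SLOT1 either.
SLOT4 starts before SLOT3 ends → SLOT3 and SLOT4 overlap.
SLOT5 starts before SLOT3 ends → SLOT3 and SLOT5 overlap.
SLOT6 starts after SLOT3 ends, so nothing later overlaps SLOT3 either.
SLOT5 starts before SLOT4 ends → SLOT4 and SLOT5 overlap.
SLOT6 starts after SLOT4 ends, so nothing later overlaps SLOT4 either.
SLOT6 starts after SLOT5 ends, so nothing later overlaps SLOT5 either.
SLOT7 starts after SLOT6 ends.
Overlapping pairs: SLOT1 & SLOT3, SLOT1 & SLOT4, SLOT1 & SLOT5, SLOT3 & SLOT4, SLOT3 & SLOT5, SLOT4 & SLOT5 — 6 in total.

6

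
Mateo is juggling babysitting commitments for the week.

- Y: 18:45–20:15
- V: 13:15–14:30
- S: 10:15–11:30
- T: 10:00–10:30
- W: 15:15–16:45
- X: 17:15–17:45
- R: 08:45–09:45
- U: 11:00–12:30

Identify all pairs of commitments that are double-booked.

Sorted by start: R, T, S, U, V, W, X, Y.
T starts after R ends; R is clear from here.
S starts before T ends → T and S overlap.
U starts after T ends; T is clear from here.
U starts before S ends → S and U overlap.
V starts after S ends; S is clear from here.
V starts after U ends; U is clear from here.
W starts after V ends; V is clear from here.
X starts after W ends; W is clear from here.
Y starts after X ends.

S & T, S & U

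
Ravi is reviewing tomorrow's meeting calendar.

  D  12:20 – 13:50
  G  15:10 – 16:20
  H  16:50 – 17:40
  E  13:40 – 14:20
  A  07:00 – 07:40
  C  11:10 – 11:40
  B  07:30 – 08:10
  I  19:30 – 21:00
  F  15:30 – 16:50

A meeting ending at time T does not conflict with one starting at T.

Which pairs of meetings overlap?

Check each pair: they overlap iff neither finishes before the other starts.
Sorted by start: A, B, C, D, E, G, F, H, I.
B starts before A ends → A and B overlap.
C starts after A ends, so nothing later overlaps A either.
C starts after B ends, so nothing later overlaps B either.
D starts after C ends, so nothing later overlaps C either.
E starts before D ends → D and E overlap.
G starts after D ends, so nothing later overlaps D either.
G starts after E ends, so nothing later overlaps E either.
F starts before G ends → G and F overlap.
H starts after G ends, so nothing later overlaps G either.
H starts exactly when F ends (back-to-back, no overlap), so nothing later overlaps F either.
I starts after H ends.

A & B, D & E, F & G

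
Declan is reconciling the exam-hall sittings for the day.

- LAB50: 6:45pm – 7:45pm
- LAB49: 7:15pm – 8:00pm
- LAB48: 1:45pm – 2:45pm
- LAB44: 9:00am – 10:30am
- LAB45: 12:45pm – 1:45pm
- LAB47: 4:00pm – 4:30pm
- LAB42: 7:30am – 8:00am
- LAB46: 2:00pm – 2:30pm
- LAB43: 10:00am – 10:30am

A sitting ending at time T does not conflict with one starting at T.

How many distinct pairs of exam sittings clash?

3

Sorted by start: LAB42, LAB44, LAB43, LAB45, LAB48, LAB46, LAB47, LAB50, LAB49.
LAB44 starts after LAB42 ends, so LAB42 has no further overlaps.
LAB43 starts before LAB44 ends → LAB44 and LAB43 overlap.
LAB45 starts after LAB44 ends, so LAB44 has no further overlaps.
LAB45 starts after LAB43 ends, so LAB43 has no further overlaps.
LAB48 starts exactly when LAB45 ends (back-to-back, no overlap), so LAB45 has no further overlaps.
LAB46 starts before LAB48 ends → LAB48 and LAB46 overlap.
LAB47 starts after LAB48 ends, so LAB48 has no further overlaps.
LAB47 starts after LAB46 ends, so LAB46 has no further overlaps.
LAB50 starts after LAB47 ends, so LAB47 has no further overlaps.
LAB49 starts before LAB50 ends → LAB50 and LAB49 overlap.
Overlapping pairs: LAB43 & LAB44, LAB46 & LAB48, LAB49 & LAB50 — 3 in total.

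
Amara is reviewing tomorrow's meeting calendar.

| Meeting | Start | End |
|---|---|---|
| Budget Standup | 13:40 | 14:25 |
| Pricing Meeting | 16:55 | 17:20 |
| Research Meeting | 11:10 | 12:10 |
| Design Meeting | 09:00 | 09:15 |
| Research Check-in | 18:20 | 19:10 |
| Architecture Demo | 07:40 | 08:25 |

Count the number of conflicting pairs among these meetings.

0

Sorted by start: Architecture Demo, Design Meeting, Research Meeting, Budget Standup, Pricing Meeting, Research Check-in.
Design Meeting starts after Architecture Demo ends, so Architecture Demo has no further overlaps.
Research Meeting starts after Design Meeting ends, so Design Meeting has no further overlaps.
Budget Standup starts after Research Meeting ends, so Research Meeting has no further overlaps.
Pricing Meeting starts after Budget Standup ends, so Budget Standup has no further overlaps.
Research Check-in starts after Pricing Meeting ends.
No pair overlaps.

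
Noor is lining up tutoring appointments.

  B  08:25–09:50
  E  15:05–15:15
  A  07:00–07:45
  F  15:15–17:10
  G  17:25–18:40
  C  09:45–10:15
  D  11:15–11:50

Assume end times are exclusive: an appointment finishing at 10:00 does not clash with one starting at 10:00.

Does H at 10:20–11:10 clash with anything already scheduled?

A: ends 07:45 at or before H starts 10:20 → clear.
B: ends 09:50 at or before H starts 10:20 → clear.
C: ends 10:15 at or before H starts 10:20 → clear.
D: starts 11:15 at or after H ends 11:10 → clear.
E: starts 15:05 at or after H ends 11:10 → clear.
F: starts 15:15 at or after H ends 11:10 → clear.
G: starts 17:25 at or after H ends 11:10 → clear.

No — it doesn't clash with anything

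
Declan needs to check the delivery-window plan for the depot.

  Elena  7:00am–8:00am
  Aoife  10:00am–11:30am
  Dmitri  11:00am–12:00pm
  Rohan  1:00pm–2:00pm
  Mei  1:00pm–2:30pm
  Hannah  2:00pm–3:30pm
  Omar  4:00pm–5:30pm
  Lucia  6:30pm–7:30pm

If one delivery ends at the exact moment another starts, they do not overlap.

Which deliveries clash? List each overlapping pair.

Aoife & Dmitri, Hannah & Mei, Mei & Rohan

Sorted by start: Elena, Aoife, Dmitri, Rohan, Mei, Hannah, Omar, Lucia.
Aoife starts after Elena ends; Elena is clear from here.
Dmitri starts before Aoife ends → Aoife and Dmitri overlap.
Rohan starts after Aoife ends; Aoife is clear from here.
Rohan starts after Dmitri ends; Dmitri is clear from here.
Mei starts before Rohan ends → Rohan and Mei overlap.
Hannah starts exactly when Rohan ends (back-to-back, no overlap); Rohan is clear from here.
Hannah starts before Mei ends → Mei and Hannah overlap.
Omar starts after Mei ends; Mei is clear from here.
Omar starts after Hannah ends; Hannah is clear from here.
Lucia starts after Omar ends.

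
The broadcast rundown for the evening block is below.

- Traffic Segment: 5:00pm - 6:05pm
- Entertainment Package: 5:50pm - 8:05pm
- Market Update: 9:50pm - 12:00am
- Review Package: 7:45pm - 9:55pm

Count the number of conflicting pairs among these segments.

3

Check each pair: they overlap iff neither finishes before the other starts.
Sorted by start: Traffic Segment, Entertainment Package, Review Package, Market Update.
Entertainment Package starts before Traffic Segment ends → Traffic Segment and Entertainment Package overlap.
Review Package starts after Traffic Segment ends — done with Traffic Segment.
Review Package starts before Entertainment Package ends → Entertainment Package and Review Package overlap.
Market Update starts after Entertainment Package ends.
Market Update starts before Review Package ends → Review Package and Market Update overlap.
Overlapping pairs: Entertainment Package & Review Package, Entertainment Package & Traffic Segment, Market Update & Review Package — 3 in total.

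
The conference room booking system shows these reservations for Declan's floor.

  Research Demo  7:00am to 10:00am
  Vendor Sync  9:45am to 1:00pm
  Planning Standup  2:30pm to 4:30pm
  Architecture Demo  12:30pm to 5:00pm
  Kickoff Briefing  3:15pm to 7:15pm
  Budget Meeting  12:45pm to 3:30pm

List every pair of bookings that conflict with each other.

Architecture Demo & Budget Meeting, Architecture Demo & Kickoff Briefing, Architecture Demo & Planning Standup, Architecture Demo & Vendor Sync, Budget Meeting & Kickoff Briefing, Budget Meeting & Planning Standup, Budget Meeting & Vendor Sync, Kickoff Briefing & Planning Standup, Research Demo & Vendor Sync

Check each pair: they overlap iff neither finishes before the other starts.
Sorted by start: Research Demo, Vendor Sync, Architecture Demo, Budget Meeting, Planning Standup, Kickoff Briefing.
Vendor Sync starts before Research Demo ends → Research Demo and Vendor Sync overlap.
Architecture Demo starts after Research Demo ends, so Research Demo has no further overlaps.
Architecture Demo starts before Vendor Sync ends → Vendor Sync and Architecture Demo overlap.
Budget Meeting starts before Vendor Sync ends → Vendor Sync and Budget Meeting overlap.
Planning Standup starts after Vendor Sync ends, so Vendor Sync has no further overlaps.
Budget Meeting starts before Architecture Demo ends → Architecture Demo and Budget Meeting overlap.
Planning Standup starts before Architecture Demo ends → Architecture Demo and Planning Standup overlap.
Kickoff Briefing starts before Architecture Demo ends → Architecture Demo and Kickoff Briefing overlap.
Planning Standup starts before Budget Meeting ends → Budget Meeting and Planning Standup overlap.
Kickoff Briefing starts before Budget Meeting ends → Budget Meeting and Kickoff Briefing overlap.
Kickoff Briefing starts before Planning Standup ends → Planning Standup and Kickoff Briefing overlap.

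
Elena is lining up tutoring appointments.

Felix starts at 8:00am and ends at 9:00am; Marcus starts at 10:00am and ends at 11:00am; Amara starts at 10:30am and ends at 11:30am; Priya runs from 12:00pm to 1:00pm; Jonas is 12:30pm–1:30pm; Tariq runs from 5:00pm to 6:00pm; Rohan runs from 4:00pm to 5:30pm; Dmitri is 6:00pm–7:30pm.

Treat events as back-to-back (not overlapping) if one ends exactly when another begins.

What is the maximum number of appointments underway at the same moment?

2

Sort all start/end points and keep a running count:
8:00am start Felix → 1
9:00am end Felix → 0
10:00am start Marcus → 1
10:30am start Amara → 2
11:00am end Marcus → 1
11:30am end Amara → 0
12:00pm start Priya → 1
12:30pm start Jonas → 2
1:00pm end Priya → 1
1:30pm end Jonas → 0
4:00pm start Rohan → 1
5:00pm start Tariq → 2
5:30pm end Rohan → 1
6:00pm end Tariq → 0
6:00pm start Dmitri → 1
7:30pm end Dmitri → 0
Peak is 2, at 10:30am (Amara, Marcus).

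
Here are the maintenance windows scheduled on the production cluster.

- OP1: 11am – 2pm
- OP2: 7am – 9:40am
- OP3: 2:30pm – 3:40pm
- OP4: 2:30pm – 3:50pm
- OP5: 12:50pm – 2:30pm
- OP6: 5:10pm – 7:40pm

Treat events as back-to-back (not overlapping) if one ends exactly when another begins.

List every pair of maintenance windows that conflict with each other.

OP1 & OP5, OP3 & OP4

Check each pair: they overlap iff neither finishes before the other starts.
Sorted by start: OP2, OP1, OP5, OP3, OP4, OP6.
OP1 starts after OP2 ends; OP2 is clear from here.
OP5 starts before OP1 ends → OP1 and OP5 overlap.
OP3 starts after OP1 ends; OP1 is clear from here.
OP3 starts exactly when OP5 ends (back-to-back, no overlap); OP5 is clear from here.
OP4 starts before OP3 ends → OP3 and OP4 overlap.
OP6 starts after OP3 ends.
OP6 starts after OP4 ends.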